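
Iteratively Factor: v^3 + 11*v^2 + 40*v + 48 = (v + 3)*(v^2 + 8*v + 16) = (v + 3)*(v + 4)*(v + 4)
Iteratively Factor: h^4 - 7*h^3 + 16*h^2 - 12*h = (h - 2)*(h^3 - 5*h^2 + 6*h) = h*(h - 2)*(h^2 - 5*h + 6) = h*(h - 2)^2*(h - 3)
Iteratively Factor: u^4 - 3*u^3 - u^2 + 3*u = (u - 3)*(u^3 - u) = u*(u - 3)*(u^2 - 1) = u*(u - 3)*(u + 1)*(u - 1)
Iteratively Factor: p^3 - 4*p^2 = (p - 4)*(p^2) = p*(p - 4)*(p)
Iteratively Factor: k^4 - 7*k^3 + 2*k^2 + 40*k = (k + 2)*(k^3 - 9*k^2 + 20*k) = (k - 4)*(k + 2)*(k^2 - 5*k) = (k - 5)*(k - 4)*(k + 2)*(k)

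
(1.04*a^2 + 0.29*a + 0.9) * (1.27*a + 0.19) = 1.3208*a^3 + 0.5659*a^2 + 1.1981*a + 0.171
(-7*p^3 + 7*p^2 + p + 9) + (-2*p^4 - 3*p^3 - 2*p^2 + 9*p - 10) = -2*p^4 - 10*p^3 + 5*p^2 + 10*p - 1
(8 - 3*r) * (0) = 0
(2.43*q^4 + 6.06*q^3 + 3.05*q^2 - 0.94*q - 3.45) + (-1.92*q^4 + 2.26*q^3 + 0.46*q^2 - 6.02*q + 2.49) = 0.51*q^4 + 8.32*q^3 + 3.51*q^2 - 6.96*q - 0.96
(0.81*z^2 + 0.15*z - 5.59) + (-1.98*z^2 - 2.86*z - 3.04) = -1.17*z^2 - 2.71*z - 8.63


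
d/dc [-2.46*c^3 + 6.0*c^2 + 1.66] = c*(12.0 - 7.38*c)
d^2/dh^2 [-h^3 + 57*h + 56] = -6*h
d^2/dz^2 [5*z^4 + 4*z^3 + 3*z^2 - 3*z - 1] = 60*z^2 + 24*z + 6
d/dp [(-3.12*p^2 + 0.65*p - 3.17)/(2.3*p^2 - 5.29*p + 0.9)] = (15.0098*p^2 + 8.966*p - 16.1843)/(5.29*p^4 - 24.334*p^3 + 32.1241*p^2 - 9.522*p + 0.81)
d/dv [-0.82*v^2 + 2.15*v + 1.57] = 2.15 - 1.64*v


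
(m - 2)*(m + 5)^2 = m^3 + 8*m^2 + 5*m - 50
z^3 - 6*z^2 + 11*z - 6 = (z - 3)*(z - 2)*(z - 1)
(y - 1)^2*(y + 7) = y^3 + 5*y^2 - 13*y + 7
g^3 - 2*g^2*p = g^2*(g - 2*p)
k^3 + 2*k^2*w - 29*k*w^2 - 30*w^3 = (k - 5*w)*(k + w)*(k + 6*w)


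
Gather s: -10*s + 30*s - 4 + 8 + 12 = 20*s + 16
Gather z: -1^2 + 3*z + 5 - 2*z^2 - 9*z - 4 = -2*z^2 - 6*z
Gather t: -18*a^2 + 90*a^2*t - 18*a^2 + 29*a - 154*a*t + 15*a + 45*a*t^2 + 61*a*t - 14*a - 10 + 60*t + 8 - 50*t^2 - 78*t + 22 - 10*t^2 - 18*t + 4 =-36*a^2 + 30*a + t^2*(45*a - 60) + t*(90*a^2 - 93*a - 36) + 24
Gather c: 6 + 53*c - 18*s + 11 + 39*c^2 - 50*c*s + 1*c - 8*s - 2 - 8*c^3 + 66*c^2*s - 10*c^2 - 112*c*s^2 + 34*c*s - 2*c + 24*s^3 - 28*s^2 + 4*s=-8*c^3 + c^2*(66*s + 29) + c*(-112*s^2 - 16*s + 52) + 24*s^3 - 28*s^2 - 22*s + 15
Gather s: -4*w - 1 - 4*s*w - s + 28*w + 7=s*(-4*w - 1) + 24*w + 6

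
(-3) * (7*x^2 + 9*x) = -21*x^2 - 27*x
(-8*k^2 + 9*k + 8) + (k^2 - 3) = -7*k^2 + 9*k + 5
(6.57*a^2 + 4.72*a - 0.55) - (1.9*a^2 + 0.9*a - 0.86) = 4.67*a^2 + 3.82*a + 0.31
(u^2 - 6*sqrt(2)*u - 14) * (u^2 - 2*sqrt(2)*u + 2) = u^4 - 8*sqrt(2)*u^3 + 12*u^2 + 16*sqrt(2)*u - 28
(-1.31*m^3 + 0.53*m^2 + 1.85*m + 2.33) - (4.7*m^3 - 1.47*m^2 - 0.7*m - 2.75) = -6.01*m^3 + 2.0*m^2 + 2.55*m + 5.08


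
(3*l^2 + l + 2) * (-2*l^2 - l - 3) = -6*l^4 - 5*l^3 - 14*l^2 - 5*l - 6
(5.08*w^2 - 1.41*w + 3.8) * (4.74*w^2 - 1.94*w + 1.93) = 24.0792*w^4 - 16.5386*w^3 + 30.5518*w^2 - 10.0933*w + 7.334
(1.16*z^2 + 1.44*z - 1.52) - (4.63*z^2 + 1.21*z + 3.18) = -3.47*z^2 + 0.23*z - 4.7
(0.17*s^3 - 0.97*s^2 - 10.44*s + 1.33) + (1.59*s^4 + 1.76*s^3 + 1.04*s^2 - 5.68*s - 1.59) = 1.59*s^4 + 1.93*s^3 + 0.0700000000000001*s^2 - 16.12*s - 0.26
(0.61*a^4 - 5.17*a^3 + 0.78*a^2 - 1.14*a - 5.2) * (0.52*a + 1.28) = 0.3172*a^5 - 1.9076*a^4 - 6.212*a^3 + 0.4056*a^2 - 4.1632*a - 6.656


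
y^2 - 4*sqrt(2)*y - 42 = (y - 7*sqrt(2))*(y + 3*sqrt(2))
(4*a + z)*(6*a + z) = 24*a^2 + 10*a*z + z^2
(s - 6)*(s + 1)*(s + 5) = s^3 - 31*s - 30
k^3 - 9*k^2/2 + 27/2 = (k - 3)^2*(k + 3/2)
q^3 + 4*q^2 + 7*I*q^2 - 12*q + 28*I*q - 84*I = (q - 2)*(q + 6)*(q + 7*I)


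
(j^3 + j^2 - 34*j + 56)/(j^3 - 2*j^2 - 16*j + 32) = (j + 7)/(j + 4)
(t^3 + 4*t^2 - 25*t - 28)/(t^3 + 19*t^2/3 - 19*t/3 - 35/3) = 3*(t - 4)/(3*t - 5)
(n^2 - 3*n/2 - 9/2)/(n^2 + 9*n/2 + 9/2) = (n - 3)/(n + 3)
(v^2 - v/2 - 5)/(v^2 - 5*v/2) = (v + 2)/v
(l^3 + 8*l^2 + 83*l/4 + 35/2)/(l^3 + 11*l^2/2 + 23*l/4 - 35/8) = 2*(l + 2)/(2*l - 1)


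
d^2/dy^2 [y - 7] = 0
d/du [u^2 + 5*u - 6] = 2*u + 5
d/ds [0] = 0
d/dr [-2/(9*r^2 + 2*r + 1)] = 4*(9*r + 1)/(9*r^2 + 2*r + 1)^2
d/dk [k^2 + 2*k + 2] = 2*k + 2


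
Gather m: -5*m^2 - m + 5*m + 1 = -5*m^2 + 4*m + 1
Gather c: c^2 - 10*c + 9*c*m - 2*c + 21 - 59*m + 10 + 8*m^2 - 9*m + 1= c^2 + c*(9*m - 12) + 8*m^2 - 68*m + 32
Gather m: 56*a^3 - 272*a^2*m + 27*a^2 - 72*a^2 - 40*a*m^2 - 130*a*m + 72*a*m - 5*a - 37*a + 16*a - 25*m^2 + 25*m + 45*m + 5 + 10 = 56*a^3 - 45*a^2 - 26*a + m^2*(-40*a - 25) + m*(-272*a^2 - 58*a + 70) + 15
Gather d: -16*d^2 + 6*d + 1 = -16*d^2 + 6*d + 1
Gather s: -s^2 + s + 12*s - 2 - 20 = -s^2 + 13*s - 22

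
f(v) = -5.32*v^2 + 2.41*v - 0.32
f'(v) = 2.41 - 10.64*v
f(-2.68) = -44.99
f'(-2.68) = 30.93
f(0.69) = -1.19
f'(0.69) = -4.93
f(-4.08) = -98.71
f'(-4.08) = 45.82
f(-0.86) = -6.33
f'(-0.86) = 11.56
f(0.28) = -0.06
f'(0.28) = -0.57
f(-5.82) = -194.55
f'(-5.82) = 64.33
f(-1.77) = -21.25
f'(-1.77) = 21.24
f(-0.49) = -2.78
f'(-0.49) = 7.62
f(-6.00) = -206.30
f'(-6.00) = 66.25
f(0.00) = -0.32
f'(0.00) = 2.41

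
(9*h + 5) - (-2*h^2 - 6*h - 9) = 2*h^2 + 15*h + 14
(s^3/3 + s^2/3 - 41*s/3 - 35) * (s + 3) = s^4/3 + 4*s^3/3 - 38*s^2/3 - 76*s - 105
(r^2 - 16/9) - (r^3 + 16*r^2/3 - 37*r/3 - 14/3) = -r^3 - 13*r^2/3 + 37*r/3 + 26/9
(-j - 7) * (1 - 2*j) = 2*j^2 + 13*j - 7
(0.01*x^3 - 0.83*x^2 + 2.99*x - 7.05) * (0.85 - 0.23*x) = -0.0023*x^4 + 0.1994*x^3 - 1.3932*x^2 + 4.163*x - 5.9925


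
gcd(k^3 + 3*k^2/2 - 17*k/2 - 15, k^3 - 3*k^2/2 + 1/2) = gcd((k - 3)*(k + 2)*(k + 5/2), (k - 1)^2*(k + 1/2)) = 1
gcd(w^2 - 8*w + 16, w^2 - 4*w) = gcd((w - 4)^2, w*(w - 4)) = w - 4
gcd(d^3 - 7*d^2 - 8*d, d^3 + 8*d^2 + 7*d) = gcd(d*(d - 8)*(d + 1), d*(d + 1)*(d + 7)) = d^2 + d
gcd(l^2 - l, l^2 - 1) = l - 1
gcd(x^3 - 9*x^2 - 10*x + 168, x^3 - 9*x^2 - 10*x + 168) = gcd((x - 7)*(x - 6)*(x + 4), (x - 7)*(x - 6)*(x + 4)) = x^3 - 9*x^2 - 10*x + 168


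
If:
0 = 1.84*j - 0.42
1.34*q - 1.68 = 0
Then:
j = 0.23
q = 1.25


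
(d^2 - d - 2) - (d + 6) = d^2 - 2*d - 8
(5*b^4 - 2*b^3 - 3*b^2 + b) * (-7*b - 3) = -35*b^5 - b^4 + 27*b^3 + 2*b^2 - 3*b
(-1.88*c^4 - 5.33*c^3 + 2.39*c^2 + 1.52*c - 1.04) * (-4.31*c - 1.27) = 8.1028*c^5 + 25.3599*c^4 - 3.5318*c^3 - 9.5865*c^2 + 2.552*c + 1.3208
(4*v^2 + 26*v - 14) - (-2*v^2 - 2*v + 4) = 6*v^2 + 28*v - 18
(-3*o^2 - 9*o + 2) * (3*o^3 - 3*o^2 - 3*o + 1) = -9*o^5 - 18*o^4 + 42*o^3 + 18*o^2 - 15*o + 2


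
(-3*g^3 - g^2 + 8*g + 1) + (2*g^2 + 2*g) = -3*g^3 + g^2 + 10*g + 1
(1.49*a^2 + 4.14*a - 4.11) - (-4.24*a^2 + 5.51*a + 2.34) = 5.73*a^2 - 1.37*a - 6.45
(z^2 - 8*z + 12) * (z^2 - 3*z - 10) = z^4 - 11*z^3 + 26*z^2 + 44*z - 120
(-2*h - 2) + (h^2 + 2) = h^2 - 2*h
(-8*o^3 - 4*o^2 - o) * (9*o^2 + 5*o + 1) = -72*o^5 - 76*o^4 - 37*o^3 - 9*o^2 - o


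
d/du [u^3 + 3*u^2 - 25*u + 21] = 3*u^2 + 6*u - 25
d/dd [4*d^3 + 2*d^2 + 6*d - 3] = 12*d^2 + 4*d + 6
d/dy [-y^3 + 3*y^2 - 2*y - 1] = -3*y^2 + 6*y - 2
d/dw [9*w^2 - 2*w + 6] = 18*w - 2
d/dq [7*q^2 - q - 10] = 14*q - 1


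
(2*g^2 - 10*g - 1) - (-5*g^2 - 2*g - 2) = 7*g^2 - 8*g + 1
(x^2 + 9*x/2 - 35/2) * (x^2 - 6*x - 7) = x^4 - 3*x^3/2 - 103*x^2/2 + 147*x/2 + 245/2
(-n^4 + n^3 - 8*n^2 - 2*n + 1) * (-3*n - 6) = 3*n^5 + 3*n^4 + 18*n^3 + 54*n^2 + 9*n - 6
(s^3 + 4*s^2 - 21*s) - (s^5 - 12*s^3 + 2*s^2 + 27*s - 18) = -s^5 + 13*s^3 + 2*s^2 - 48*s + 18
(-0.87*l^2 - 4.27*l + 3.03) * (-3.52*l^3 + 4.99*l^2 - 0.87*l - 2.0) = 3.0624*l^5 + 10.6891*l^4 - 31.216*l^3 + 20.5746*l^2 + 5.9039*l - 6.06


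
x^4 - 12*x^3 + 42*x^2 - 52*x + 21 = (x - 7)*(x - 3)*(x - 1)^2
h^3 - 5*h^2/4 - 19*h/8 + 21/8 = (h - 7/4)*(h - 1)*(h + 3/2)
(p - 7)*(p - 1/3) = p^2 - 22*p/3 + 7/3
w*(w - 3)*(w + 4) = w^3 + w^2 - 12*w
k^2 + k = k*(k + 1)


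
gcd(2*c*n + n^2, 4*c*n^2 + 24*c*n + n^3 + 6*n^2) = n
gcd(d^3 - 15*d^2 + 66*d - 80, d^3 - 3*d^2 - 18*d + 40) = d^2 - 7*d + 10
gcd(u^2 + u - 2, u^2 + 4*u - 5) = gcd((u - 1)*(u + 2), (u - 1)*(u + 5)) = u - 1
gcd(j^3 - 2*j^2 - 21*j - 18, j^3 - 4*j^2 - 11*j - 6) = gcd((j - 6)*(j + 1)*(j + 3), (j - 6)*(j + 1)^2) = j^2 - 5*j - 6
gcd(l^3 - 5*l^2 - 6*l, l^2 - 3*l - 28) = 1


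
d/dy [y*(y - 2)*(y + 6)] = 3*y^2 + 8*y - 12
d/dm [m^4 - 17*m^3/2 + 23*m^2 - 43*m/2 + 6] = 4*m^3 - 51*m^2/2 + 46*m - 43/2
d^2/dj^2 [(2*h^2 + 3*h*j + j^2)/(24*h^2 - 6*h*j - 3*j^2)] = 2*h*(136*h^3 + 84*h^2*j + 30*h*j^2 + j^3)/(3*(512*h^6 - 384*h^5*j - 96*h^4*j^2 + 88*h^3*j^3 + 12*h^2*j^4 - 6*h*j^5 - j^6))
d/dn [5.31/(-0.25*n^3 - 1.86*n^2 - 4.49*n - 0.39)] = (3.9825*n^2 + 19.7532*n + 23.8419)/(0.25*n^3 + 1.86*n^2 + 4.49*n + 0.39)^2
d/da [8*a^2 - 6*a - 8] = 16*a - 6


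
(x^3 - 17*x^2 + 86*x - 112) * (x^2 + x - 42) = x^5 - 16*x^4 + 27*x^3 + 688*x^2 - 3724*x + 4704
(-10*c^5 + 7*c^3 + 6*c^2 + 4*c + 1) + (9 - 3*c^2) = -10*c^5 + 7*c^3 + 3*c^2 + 4*c + 10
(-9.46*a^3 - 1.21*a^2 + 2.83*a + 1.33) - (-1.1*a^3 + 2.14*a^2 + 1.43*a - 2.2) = -8.36*a^3 - 3.35*a^2 + 1.4*a + 3.53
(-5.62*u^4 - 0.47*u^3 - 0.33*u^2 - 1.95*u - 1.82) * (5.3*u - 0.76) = -29.786*u^5 + 1.7802*u^4 - 1.3918*u^3 - 10.0842*u^2 - 8.164*u + 1.3832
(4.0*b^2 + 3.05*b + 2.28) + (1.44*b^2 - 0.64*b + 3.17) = 5.44*b^2 + 2.41*b + 5.45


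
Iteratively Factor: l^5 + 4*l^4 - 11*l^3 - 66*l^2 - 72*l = (l)*(l^4 + 4*l^3 - 11*l^2 - 66*l - 72) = l*(l + 2)*(l^3 + 2*l^2 - 15*l - 36) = l*(l + 2)*(l + 3)*(l^2 - l - 12) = l*(l - 4)*(l + 2)*(l + 3)*(l + 3)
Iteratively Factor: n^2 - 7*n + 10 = (n - 5)*(n - 2)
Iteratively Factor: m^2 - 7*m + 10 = (m - 5)*(m - 2)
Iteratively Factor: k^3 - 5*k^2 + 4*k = (k - 1)*(k^2 - 4*k) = (k - 4)*(k - 1)*(k)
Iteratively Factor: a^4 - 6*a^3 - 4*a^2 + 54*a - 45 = (a + 3)*(a^3 - 9*a^2 + 23*a - 15) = (a - 1)*(a + 3)*(a^2 - 8*a + 15) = (a - 3)*(a - 1)*(a + 3)*(a - 5)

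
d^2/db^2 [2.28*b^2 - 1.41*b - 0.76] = 4.56000000000000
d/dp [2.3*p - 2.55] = 2.30000000000000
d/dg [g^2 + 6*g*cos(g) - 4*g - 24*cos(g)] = -6*g*sin(g) + 2*g + 24*sin(g) + 6*cos(g) - 4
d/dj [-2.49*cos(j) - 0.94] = 2.49*sin(j)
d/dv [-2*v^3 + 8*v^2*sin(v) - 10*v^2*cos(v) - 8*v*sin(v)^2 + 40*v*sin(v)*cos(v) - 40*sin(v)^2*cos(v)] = 10*v^2*sin(v) + 8*v^2*cos(v) - 6*v^2 - 80*v*sin(v)^2 - 16*v*sin(v)*cos(v) + 16*v*sin(v) - 20*v*cos(v) + 40*v + 120*sin(v)^3 - 8*sin(v)^2 + 40*sin(v)*cos(v) - 80*sin(v)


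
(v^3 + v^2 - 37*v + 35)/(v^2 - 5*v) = v + 6 - 7/v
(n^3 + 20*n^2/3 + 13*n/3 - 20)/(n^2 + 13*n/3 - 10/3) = (3*n^2 + 5*n - 12)/(3*n - 2)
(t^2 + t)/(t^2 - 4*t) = (t + 1)/(t - 4)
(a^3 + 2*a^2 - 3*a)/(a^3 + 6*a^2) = (a^2 + 2*a - 3)/(a*(a + 6))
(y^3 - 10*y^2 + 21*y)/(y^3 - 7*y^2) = (y - 3)/y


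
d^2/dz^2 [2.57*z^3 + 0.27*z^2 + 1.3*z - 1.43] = 15.42*z + 0.54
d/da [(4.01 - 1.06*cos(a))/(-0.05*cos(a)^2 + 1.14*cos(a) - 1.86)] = (0.053*cos(a)^2 - 0.401*cos(a) + 2.5998)*sin(a)/(0.0025*cos(a)^4 - 0.114*cos(a)^3 + 1.4856*cos(a)^2 - 4.2408*cos(a) + 3.4596)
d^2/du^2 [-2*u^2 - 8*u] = -4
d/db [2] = 0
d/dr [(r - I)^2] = 2*r - 2*I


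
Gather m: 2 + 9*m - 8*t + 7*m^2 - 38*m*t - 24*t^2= 7*m^2 + m*(9 - 38*t) - 24*t^2 - 8*t + 2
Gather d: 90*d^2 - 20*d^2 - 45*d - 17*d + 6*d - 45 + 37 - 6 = 70*d^2 - 56*d - 14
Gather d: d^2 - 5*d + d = d^2 - 4*d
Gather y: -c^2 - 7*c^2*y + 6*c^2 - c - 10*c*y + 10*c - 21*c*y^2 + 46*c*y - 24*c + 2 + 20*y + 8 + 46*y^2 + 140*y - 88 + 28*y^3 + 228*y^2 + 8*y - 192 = 5*c^2 - 15*c + 28*y^3 + y^2*(274 - 21*c) + y*(-7*c^2 + 36*c + 168) - 270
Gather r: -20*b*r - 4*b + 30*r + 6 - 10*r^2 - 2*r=-4*b - 10*r^2 + r*(28 - 20*b) + 6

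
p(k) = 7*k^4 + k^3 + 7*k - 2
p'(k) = 28*k^3 + 3*k^2 + 7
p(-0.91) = -4.32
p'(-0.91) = -11.62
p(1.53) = 50.65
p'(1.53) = 114.31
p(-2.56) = 263.95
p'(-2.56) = -443.10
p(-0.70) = -5.56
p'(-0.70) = -1.13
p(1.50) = 47.31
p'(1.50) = 108.25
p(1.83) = 95.44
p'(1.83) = 188.64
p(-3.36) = 828.73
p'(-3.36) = -1021.26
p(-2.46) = 222.25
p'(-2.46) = -391.68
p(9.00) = 46717.00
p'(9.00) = 20662.00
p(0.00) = -2.00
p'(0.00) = 7.00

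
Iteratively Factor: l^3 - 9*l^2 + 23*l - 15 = (l - 1)*(l^2 - 8*l + 15) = (l - 5)*(l - 1)*(l - 3)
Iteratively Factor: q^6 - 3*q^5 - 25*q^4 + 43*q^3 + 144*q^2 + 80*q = (q + 1)*(q^5 - 4*q^4 - 21*q^3 + 64*q^2 + 80*q) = (q + 1)^2*(q^4 - 5*q^3 - 16*q^2 + 80*q) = (q + 1)^2*(q + 4)*(q^3 - 9*q^2 + 20*q) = (q - 5)*(q + 1)^2*(q + 4)*(q^2 - 4*q) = (q - 5)*(q - 4)*(q + 1)^2*(q + 4)*(q)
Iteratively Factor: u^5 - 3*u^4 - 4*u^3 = (u)*(u^4 - 3*u^3 - 4*u^2) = u^2*(u^3 - 3*u^2 - 4*u) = u^2*(u + 1)*(u^2 - 4*u) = u^3*(u + 1)*(u - 4)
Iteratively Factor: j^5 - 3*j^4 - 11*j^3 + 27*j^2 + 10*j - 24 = (j - 1)*(j^4 - 2*j^3 - 13*j^2 + 14*j + 24) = (j - 1)*(j + 3)*(j^3 - 5*j^2 + 2*j + 8) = (j - 4)*(j - 1)*(j + 3)*(j^2 - j - 2) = (j - 4)*(j - 2)*(j - 1)*(j + 3)*(j + 1)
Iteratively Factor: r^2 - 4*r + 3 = (r - 3)*(r - 1)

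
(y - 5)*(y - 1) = y^2 - 6*y + 5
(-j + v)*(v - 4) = -j*v + 4*j + v^2 - 4*v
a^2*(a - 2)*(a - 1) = a^4 - 3*a^3 + 2*a^2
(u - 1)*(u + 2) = u^2 + u - 2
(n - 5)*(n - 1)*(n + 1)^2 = n^4 - 4*n^3 - 6*n^2 + 4*n + 5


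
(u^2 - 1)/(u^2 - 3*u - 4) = (u - 1)/(u - 4)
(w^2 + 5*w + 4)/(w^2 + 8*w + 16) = (w + 1)/(w + 4)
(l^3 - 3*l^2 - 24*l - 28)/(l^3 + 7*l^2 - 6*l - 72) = (l^3 - 3*l^2 - 24*l - 28)/(l^3 + 7*l^2 - 6*l - 72)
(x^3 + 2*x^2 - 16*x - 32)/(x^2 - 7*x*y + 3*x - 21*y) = (x^3 + 2*x^2 - 16*x - 32)/(x^2 - 7*x*y + 3*x - 21*y)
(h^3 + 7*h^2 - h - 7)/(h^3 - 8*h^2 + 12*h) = (h^3 + 7*h^2 - h - 7)/(h*(h^2 - 8*h + 12))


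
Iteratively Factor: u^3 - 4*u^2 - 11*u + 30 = (u - 5)*(u^2 + u - 6) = (u - 5)*(u + 3)*(u - 2)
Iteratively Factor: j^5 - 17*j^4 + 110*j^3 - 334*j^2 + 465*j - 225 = (j - 3)*(j^4 - 14*j^3 + 68*j^2 - 130*j + 75) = (j - 3)*(j - 1)*(j^3 - 13*j^2 + 55*j - 75) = (j - 5)*(j - 3)*(j - 1)*(j^2 - 8*j + 15) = (j - 5)^2*(j - 3)*(j - 1)*(j - 3)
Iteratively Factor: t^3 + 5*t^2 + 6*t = (t + 2)*(t^2 + 3*t) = (t + 2)*(t + 3)*(t)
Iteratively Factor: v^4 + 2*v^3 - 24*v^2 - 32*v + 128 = (v - 2)*(v^3 + 4*v^2 - 16*v - 64) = (v - 2)*(v + 4)*(v^2 - 16) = (v - 4)*(v - 2)*(v + 4)*(v + 4)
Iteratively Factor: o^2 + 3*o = (o + 3)*(o)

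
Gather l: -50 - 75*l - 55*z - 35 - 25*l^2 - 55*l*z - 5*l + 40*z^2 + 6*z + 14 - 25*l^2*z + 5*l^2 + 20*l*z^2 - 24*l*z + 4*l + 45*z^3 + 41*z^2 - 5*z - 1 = l^2*(-25*z - 20) + l*(20*z^2 - 79*z - 76) + 45*z^3 + 81*z^2 - 54*z - 72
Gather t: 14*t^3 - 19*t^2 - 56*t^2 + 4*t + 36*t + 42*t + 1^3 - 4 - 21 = 14*t^3 - 75*t^2 + 82*t - 24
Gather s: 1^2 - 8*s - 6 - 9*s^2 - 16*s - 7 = -9*s^2 - 24*s - 12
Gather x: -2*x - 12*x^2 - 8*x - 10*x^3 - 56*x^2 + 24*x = -10*x^3 - 68*x^2 + 14*x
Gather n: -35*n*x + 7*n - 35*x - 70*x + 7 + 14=n*(7 - 35*x) - 105*x + 21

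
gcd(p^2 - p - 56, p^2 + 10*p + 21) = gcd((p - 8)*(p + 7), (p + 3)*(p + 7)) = p + 7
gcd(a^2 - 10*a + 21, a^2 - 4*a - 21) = a - 7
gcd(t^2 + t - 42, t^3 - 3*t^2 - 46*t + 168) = t^2 + t - 42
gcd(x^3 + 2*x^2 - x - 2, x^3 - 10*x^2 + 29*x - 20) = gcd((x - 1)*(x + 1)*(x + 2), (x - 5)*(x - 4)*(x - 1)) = x - 1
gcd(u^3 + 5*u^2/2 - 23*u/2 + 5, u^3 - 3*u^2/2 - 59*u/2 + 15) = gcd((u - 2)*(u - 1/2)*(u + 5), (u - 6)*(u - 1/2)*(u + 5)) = u^2 + 9*u/2 - 5/2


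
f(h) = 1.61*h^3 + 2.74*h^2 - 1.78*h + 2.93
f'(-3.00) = 25.25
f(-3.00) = -10.54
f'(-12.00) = 627.98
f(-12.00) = -2363.23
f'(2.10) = 31.03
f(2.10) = 26.19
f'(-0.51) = -3.32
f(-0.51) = 4.34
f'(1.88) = 25.59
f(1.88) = 19.97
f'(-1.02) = -2.34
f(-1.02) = 5.89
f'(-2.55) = 15.65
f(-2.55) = -1.41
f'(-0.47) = -3.29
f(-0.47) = 4.20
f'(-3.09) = 27.40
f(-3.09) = -12.91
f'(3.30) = 68.90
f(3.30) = 84.75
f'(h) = 4.83*h^2 + 5.48*h - 1.78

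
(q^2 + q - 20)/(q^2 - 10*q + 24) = (q + 5)/(q - 6)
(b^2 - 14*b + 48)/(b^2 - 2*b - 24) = (b - 8)/(b + 4)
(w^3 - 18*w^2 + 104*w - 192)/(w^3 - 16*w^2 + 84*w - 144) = (w - 8)/(w - 6)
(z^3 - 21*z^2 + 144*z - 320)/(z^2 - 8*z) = z - 13 + 40/z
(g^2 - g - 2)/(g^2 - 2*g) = (g + 1)/g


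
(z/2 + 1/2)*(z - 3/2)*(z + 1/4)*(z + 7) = z^4/2 + 27*z^3/8 - 27*z^2/16 - 47*z/8 - 21/16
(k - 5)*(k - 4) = k^2 - 9*k + 20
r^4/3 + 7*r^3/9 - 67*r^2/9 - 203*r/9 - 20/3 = (r/3 + 1)*(r - 5)*(r + 1/3)*(r + 4)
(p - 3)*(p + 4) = p^2 + p - 12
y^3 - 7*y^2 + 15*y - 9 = (y - 3)^2*(y - 1)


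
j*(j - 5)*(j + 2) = j^3 - 3*j^2 - 10*j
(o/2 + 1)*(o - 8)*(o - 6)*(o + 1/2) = o^4/2 - 23*o^3/4 + 7*o^2 + 53*o + 24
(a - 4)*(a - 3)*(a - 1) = a^3 - 8*a^2 + 19*a - 12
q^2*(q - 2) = q^3 - 2*q^2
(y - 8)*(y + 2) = y^2 - 6*y - 16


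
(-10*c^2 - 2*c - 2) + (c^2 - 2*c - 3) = -9*c^2 - 4*c - 5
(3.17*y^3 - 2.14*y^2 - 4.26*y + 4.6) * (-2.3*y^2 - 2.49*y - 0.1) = -7.291*y^5 - 2.9713*y^4 + 14.8096*y^3 + 0.241400000000002*y^2 - 11.028*y - 0.46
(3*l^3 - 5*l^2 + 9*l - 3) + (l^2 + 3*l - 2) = 3*l^3 - 4*l^2 + 12*l - 5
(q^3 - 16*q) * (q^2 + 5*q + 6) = q^5 + 5*q^4 - 10*q^3 - 80*q^2 - 96*q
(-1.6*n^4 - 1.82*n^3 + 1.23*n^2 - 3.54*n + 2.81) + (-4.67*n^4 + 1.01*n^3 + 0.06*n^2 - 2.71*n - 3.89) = -6.27*n^4 - 0.81*n^3 + 1.29*n^2 - 6.25*n - 1.08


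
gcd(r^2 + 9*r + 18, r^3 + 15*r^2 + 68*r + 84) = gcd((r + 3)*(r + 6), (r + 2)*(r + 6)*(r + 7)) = r + 6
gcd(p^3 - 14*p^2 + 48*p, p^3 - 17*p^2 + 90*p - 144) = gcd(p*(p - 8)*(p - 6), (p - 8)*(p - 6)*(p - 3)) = p^2 - 14*p + 48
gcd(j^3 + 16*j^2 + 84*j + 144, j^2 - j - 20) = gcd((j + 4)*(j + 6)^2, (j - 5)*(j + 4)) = j + 4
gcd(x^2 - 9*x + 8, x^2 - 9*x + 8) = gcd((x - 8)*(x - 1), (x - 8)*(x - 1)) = x^2 - 9*x + 8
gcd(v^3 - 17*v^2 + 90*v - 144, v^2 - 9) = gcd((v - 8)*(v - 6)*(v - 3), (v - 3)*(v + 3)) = v - 3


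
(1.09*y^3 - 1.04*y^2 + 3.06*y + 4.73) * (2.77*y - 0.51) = 3.0193*y^4 - 3.4367*y^3 + 9.0066*y^2 + 11.5415*y - 2.4123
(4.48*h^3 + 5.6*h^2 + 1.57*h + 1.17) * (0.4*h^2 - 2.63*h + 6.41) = 1.792*h^5 - 9.5424*h^4 + 14.6168*h^3 + 32.2349*h^2 + 6.9866*h + 7.4997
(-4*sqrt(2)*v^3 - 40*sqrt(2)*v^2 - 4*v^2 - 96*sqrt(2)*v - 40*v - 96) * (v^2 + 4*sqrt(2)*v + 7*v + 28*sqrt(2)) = -4*sqrt(2)*v^5 - 68*sqrt(2)*v^4 - 36*v^4 - 612*v^3 - 392*sqrt(2)*v^3 - 3384*v^2 - 944*sqrt(2)*v^2 - 6048*v - 1504*sqrt(2)*v - 2688*sqrt(2)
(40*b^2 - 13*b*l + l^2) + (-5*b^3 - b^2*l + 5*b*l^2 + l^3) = -5*b^3 - b^2*l + 40*b^2 + 5*b*l^2 - 13*b*l + l^3 + l^2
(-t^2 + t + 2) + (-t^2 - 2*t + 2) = -2*t^2 - t + 4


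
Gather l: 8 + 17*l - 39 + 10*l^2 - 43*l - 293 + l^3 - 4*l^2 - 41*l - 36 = l^3 + 6*l^2 - 67*l - 360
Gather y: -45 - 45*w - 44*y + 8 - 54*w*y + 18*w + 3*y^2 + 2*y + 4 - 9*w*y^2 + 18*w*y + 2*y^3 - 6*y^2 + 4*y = -27*w + 2*y^3 + y^2*(-9*w - 3) + y*(-36*w - 38) - 33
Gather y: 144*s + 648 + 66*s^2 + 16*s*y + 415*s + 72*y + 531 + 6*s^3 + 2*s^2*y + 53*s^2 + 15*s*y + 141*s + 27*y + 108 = 6*s^3 + 119*s^2 + 700*s + y*(2*s^2 + 31*s + 99) + 1287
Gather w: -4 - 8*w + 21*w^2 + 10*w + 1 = 21*w^2 + 2*w - 3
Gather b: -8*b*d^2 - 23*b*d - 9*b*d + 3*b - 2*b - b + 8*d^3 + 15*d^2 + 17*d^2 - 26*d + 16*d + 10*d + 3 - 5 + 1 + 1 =b*(-8*d^2 - 32*d) + 8*d^3 + 32*d^2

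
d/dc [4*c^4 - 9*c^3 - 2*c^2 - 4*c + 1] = 16*c^3 - 27*c^2 - 4*c - 4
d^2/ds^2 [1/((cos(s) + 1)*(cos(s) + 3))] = (-4*sin(s)^4 + 6*sin(s)^2 + 27*cos(s) - 3*cos(3*s) + 24)/((cos(s) + 1)^3*(cos(s) + 3)^3)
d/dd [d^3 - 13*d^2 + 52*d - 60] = 3*d^2 - 26*d + 52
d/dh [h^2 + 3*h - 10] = 2*h + 3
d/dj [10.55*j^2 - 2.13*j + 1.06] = 21.1*j - 2.13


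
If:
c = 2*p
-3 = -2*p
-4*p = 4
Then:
No Solution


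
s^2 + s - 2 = (s - 1)*(s + 2)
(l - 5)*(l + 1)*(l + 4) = l^3 - 21*l - 20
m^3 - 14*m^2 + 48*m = m*(m - 8)*(m - 6)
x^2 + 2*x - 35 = (x - 5)*(x + 7)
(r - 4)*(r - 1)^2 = r^3 - 6*r^2 + 9*r - 4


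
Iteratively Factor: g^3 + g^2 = (g)*(g^2 + g) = g^2*(g + 1)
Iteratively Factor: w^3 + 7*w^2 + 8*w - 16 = (w + 4)*(w^2 + 3*w - 4) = (w + 4)^2*(w - 1)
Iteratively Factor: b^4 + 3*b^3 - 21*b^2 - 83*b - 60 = (b + 4)*(b^3 - b^2 - 17*b - 15) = (b - 5)*(b + 4)*(b^2 + 4*b + 3) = (b - 5)*(b + 1)*(b + 4)*(b + 3)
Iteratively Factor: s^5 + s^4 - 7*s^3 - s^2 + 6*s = (s)*(s^4 + s^3 - 7*s^2 - s + 6) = s*(s - 1)*(s^3 + 2*s^2 - 5*s - 6) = s*(s - 1)*(s + 1)*(s^2 + s - 6) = s*(s - 1)*(s + 1)*(s + 3)*(s - 2)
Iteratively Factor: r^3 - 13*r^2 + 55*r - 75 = (r - 5)*(r^2 - 8*r + 15) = (r - 5)*(r - 3)*(r - 5)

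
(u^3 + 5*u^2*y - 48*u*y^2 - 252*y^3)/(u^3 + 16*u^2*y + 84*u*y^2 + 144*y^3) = (u - 7*y)/(u + 4*y)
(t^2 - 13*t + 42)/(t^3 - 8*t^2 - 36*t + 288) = (t - 7)/(t^2 - 2*t - 48)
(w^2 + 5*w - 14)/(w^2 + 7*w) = (w - 2)/w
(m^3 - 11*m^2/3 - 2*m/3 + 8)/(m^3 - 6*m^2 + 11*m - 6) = (m + 4/3)/(m - 1)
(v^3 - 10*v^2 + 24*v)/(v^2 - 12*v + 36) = v*(v - 4)/(v - 6)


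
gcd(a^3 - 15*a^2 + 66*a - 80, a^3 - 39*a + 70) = a^2 - 7*a + 10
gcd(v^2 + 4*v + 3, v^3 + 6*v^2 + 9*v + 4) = v + 1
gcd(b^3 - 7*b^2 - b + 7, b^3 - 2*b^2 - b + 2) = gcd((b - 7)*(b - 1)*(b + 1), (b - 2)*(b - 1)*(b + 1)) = b^2 - 1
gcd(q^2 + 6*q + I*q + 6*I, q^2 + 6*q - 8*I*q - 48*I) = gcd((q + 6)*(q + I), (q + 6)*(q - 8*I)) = q + 6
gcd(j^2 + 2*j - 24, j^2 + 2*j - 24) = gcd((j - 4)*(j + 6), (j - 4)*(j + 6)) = j^2 + 2*j - 24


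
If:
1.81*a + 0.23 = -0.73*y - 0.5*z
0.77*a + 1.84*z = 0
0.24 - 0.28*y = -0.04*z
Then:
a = -0.55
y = 0.89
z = 0.23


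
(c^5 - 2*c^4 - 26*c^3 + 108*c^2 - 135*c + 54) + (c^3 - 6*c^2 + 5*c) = c^5 - 2*c^4 - 25*c^3 + 102*c^2 - 130*c + 54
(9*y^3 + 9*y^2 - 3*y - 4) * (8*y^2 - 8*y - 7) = 72*y^5 - 159*y^3 - 71*y^2 + 53*y + 28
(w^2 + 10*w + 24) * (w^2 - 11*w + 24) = w^4 - w^3 - 62*w^2 - 24*w + 576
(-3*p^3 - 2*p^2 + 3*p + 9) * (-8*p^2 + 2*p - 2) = 24*p^5 + 10*p^4 - 22*p^3 - 62*p^2 + 12*p - 18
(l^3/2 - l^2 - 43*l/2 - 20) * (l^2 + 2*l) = l^5/2 - 47*l^3/2 - 63*l^2 - 40*l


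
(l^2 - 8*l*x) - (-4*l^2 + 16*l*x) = 5*l^2 - 24*l*x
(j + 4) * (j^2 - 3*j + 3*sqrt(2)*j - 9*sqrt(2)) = j^3 + j^2 + 3*sqrt(2)*j^2 - 12*j + 3*sqrt(2)*j - 36*sqrt(2)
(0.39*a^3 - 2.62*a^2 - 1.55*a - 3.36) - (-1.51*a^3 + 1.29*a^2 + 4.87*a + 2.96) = 1.9*a^3 - 3.91*a^2 - 6.42*a - 6.32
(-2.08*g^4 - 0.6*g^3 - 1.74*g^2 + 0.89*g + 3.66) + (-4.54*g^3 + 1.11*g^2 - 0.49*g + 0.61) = -2.08*g^4 - 5.14*g^3 - 0.63*g^2 + 0.4*g + 4.27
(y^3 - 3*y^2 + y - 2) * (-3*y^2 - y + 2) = -3*y^5 + 8*y^4 + 2*y^3 - y^2 + 4*y - 4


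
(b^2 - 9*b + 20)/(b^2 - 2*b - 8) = (b - 5)/(b + 2)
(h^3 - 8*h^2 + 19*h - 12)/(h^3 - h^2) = 1 - 7/h + 12/h^2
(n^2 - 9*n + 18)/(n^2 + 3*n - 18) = (n - 6)/(n + 6)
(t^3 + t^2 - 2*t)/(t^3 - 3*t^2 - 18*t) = (-t^2 - t + 2)/(-t^2 + 3*t + 18)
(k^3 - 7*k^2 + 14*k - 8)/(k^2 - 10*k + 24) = (k^2 - 3*k + 2)/(k - 6)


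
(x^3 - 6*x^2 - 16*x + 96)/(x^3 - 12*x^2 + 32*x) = (x^2 - 2*x - 24)/(x*(x - 8))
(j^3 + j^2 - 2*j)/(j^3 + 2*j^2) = (j - 1)/j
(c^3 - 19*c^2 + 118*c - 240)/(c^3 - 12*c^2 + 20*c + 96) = (c - 5)/(c + 2)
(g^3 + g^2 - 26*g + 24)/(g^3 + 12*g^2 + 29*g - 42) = (g - 4)/(g + 7)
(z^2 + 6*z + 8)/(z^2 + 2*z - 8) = (z + 2)/(z - 2)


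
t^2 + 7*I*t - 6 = (t + I)*(t + 6*I)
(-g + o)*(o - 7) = -g*o + 7*g + o^2 - 7*o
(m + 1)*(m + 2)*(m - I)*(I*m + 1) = I*m^4 + 2*m^3 + 3*I*m^3 + 6*m^2 + I*m^2 + 4*m - 3*I*m - 2*I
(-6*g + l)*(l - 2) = -6*g*l + 12*g + l^2 - 2*l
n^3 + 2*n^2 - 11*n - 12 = (n - 3)*(n + 1)*(n + 4)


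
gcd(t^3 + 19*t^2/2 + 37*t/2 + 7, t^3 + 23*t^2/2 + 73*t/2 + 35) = t^2 + 9*t + 14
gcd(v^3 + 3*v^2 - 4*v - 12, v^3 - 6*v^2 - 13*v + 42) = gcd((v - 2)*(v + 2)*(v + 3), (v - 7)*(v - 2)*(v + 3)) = v^2 + v - 6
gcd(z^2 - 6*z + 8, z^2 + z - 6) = z - 2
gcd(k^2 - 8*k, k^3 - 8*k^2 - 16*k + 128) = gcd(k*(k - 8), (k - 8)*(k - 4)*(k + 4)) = k - 8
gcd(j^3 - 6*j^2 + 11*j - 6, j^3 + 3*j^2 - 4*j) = j - 1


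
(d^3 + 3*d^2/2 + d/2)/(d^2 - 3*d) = (2*d^2 + 3*d + 1)/(2*(d - 3))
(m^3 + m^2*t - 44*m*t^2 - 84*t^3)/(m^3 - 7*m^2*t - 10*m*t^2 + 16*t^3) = (m^2 - m*t - 42*t^2)/(m^2 - 9*m*t + 8*t^2)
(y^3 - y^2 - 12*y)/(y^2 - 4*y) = y + 3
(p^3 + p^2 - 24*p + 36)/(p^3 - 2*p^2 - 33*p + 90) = (p - 2)/(p - 5)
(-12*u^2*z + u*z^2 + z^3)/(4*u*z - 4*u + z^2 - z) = z*(-3*u + z)/(z - 1)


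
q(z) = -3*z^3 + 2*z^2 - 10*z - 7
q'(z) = -9*z^2 + 4*z - 10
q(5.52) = -505.85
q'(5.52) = -262.15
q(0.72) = -14.28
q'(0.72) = -11.79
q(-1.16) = 11.97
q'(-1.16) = -26.75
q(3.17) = -114.17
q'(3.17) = -87.76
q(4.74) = -328.95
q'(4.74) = -193.25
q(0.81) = -15.38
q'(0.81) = -12.66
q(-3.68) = 206.39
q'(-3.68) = -146.60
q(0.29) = -9.80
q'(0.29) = -9.60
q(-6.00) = 773.00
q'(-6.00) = -358.00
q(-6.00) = 773.00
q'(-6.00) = -358.00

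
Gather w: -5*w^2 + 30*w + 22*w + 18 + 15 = -5*w^2 + 52*w + 33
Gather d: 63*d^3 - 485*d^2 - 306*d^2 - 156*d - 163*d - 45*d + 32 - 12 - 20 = 63*d^3 - 791*d^2 - 364*d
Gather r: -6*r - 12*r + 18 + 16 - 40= -18*r - 6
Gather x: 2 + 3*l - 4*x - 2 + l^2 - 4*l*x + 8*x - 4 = l^2 + 3*l + x*(4 - 4*l) - 4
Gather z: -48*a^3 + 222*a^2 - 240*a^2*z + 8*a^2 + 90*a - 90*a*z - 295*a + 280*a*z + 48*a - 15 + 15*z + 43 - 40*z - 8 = -48*a^3 + 230*a^2 - 157*a + z*(-240*a^2 + 190*a - 25) + 20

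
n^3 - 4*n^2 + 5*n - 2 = (n - 2)*(n - 1)^2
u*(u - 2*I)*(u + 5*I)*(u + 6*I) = u^4 + 9*I*u^3 - 8*u^2 + 60*I*u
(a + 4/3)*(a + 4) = a^2 + 16*a/3 + 16/3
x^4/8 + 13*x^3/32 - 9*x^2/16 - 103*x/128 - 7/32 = (x/4 + 1)*(x/2 + 1/4)*(x - 7/4)*(x + 1/2)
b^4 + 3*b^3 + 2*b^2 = b^2*(b + 1)*(b + 2)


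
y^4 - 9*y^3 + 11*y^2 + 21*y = y*(y - 7)*(y - 3)*(y + 1)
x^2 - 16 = (x - 4)*(x + 4)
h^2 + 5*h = h*(h + 5)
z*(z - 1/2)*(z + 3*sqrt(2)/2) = z^3 - z^2/2 + 3*sqrt(2)*z^2/2 - 3*sqrt(2)*z/4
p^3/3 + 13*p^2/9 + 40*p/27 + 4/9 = (p/3 + 1)*(p + 2/3)^2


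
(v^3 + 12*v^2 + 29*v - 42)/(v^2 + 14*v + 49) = (v^2 + 5*v - 6)/(v + 7)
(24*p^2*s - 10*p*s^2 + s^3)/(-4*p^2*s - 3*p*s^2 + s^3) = (-6*p + s)/(p + s)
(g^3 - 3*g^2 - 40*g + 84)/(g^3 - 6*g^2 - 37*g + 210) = (g - 2)/(g - 5)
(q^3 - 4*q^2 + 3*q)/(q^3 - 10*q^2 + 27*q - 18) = q/(q - 6)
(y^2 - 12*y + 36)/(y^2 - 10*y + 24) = (y - 6)/(y - 4)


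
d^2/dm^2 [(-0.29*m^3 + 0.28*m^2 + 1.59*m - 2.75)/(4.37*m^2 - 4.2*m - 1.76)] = (1.4210854715202e-14*m^4 + 56.314286*m^3 - 315.039714*m^2 + 370.825224*m - 161.093504)/(83.453453*m^6 - 240.62094*m^5 + 130.428768*m^4 + 119.73024*m^3 - 52.529664*m^2 - 39.02976*m - 5.451776)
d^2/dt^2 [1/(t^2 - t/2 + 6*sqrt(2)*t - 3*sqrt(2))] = 4*(-4*t^2 - 24*sqrt(2)*t + 2*t + (4*t - 1 + 12*sqrt(2))^2 + 12*sqrt(2))/(2*t^2 - t + 12*sqrt(2)*t - 6*sqrt(2))^3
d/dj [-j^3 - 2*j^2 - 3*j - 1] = -3*j^2 - 4*j - 3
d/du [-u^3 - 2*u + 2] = -3*u^2 - 2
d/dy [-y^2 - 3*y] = -2*y - 3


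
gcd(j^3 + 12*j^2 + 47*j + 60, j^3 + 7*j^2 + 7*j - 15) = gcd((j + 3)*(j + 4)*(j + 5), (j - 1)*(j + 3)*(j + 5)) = j^2 + 8*j + 15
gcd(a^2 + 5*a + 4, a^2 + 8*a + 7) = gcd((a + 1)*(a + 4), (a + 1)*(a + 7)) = a + 1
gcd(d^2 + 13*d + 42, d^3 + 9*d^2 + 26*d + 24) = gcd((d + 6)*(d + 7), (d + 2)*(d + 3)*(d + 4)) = 1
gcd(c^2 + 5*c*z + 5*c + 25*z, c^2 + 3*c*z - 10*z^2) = c + 5*z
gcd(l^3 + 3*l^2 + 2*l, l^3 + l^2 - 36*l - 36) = l + 1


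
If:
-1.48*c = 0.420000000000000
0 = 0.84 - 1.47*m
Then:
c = -0.28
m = 0.57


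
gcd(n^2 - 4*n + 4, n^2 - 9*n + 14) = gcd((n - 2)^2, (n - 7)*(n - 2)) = n - 2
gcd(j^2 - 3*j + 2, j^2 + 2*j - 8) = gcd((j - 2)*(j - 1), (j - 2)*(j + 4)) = j - 2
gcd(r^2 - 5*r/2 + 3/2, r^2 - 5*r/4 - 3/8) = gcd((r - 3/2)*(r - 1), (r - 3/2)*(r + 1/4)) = r - 3/2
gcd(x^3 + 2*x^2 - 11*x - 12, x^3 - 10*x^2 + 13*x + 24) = x^2 - 2*x - 3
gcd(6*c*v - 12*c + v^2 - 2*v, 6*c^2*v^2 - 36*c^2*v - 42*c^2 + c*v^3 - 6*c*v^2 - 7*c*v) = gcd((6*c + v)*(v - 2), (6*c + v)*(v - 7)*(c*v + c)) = 6*c + v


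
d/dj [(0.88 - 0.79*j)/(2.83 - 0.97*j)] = (3.911343 - 1.340637*j)/(0.97*j - 2.83)^3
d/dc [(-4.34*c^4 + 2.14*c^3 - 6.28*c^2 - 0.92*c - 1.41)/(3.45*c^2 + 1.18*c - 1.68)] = (-29.946*c^5 - 7.9806*c^4 + 34.2152*c^3 - 15.022*c^2 + 30.8298*c + 3.2094)/(11.9025*c^4 + 8.142*c^3 - 10.1996*c^2 - 3.9648*c + 2.8224)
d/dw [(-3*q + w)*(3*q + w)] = 2*w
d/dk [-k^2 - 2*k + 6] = -2*k - 2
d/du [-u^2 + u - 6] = 1 - 2*u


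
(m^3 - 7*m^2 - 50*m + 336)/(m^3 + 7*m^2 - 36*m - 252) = (m - 8)/(m + 6)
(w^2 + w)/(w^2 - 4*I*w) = (w + 1)/(w - 4*I)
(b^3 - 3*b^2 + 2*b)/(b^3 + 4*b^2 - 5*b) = (b - 2)/(b + 5)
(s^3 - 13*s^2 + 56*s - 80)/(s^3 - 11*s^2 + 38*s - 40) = (s - 4)/(s - 2)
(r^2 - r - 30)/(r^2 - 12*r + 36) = (r + 5)/(r - 6)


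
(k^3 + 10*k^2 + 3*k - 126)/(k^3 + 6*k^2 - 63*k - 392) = (k^2 + 3*k - 18)/(k^2 - k - 56)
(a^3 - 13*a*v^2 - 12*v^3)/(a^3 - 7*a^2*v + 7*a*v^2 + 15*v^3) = (a^2 - a*v - 12*v^2)/(a^2 - 8*a*v + 15*v^2)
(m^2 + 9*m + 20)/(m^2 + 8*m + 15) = (m + 4)/(m + 3)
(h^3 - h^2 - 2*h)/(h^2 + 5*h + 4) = h*(h - 2)/(h + 4)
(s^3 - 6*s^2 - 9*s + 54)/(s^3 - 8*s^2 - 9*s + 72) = (s - 6)/(s - 8)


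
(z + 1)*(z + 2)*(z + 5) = z^3 + 8*z^2 + 17*z + 10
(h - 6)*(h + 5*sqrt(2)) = h^2 - 6*h + 5*sqrt(2)*h - 30*sqrt(2)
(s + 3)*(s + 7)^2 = s^3 + 17*s^2 + 91*s + 147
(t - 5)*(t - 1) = t^2 - 6*t + 5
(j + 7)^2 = j^2 + 14*j + 49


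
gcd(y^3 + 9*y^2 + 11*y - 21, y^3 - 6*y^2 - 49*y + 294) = y + 7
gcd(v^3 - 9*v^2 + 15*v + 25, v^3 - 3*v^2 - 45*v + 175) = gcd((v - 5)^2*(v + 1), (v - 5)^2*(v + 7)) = v^2 - 10*v + 25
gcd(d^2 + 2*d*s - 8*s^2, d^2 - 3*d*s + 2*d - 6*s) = 1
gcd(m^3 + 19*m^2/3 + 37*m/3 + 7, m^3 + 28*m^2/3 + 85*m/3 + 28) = m^2 + 16*m/3 + 7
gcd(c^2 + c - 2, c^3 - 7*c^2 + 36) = c + 2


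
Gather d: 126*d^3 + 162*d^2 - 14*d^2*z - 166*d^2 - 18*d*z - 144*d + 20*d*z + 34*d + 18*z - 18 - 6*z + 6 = 126*d^3 + d^2*(-14*z - 4) + d*(2*z - 110) + 12*z - 12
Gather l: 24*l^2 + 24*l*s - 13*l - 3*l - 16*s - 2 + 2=24*l^2 + l*(24*s - 16) - 16*s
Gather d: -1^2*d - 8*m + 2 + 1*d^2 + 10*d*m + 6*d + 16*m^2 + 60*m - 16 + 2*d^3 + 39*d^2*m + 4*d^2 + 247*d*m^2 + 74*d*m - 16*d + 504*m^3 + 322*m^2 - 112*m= 2*d^3 + d^2*(39*m + 5) + d*(247*m^2 + 84*m - 11) + 504*m^3 + 338*m^2 - 60*m - 14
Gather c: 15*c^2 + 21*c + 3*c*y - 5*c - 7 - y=15*c^2 + c*(3*y + 16) - y - 7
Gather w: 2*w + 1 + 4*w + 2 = 6*w + 3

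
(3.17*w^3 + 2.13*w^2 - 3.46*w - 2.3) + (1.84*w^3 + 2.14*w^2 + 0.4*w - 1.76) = 5.01*w^3 + 4.27*w^2 - 3.06*w - 4.06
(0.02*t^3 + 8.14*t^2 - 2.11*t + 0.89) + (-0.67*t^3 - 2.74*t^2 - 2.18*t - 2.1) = -0.65*t^3 + 5.4*t^2 - 4.29*t - 1.21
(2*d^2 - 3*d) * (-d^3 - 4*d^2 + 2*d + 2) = -2*d^5 - 5*d^4 + 16*d^3 - 2*d^2 - 6*d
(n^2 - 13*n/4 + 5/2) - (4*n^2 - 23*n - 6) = -3*n^2 + 79*n/4 + 17/2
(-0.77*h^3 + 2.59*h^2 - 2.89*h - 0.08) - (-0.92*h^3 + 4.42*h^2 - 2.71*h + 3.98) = 0.15*h^3 - 1.83*h^2 - 0.18*h - 4.06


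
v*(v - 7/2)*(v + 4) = v^3 + v^2/2 - 14*v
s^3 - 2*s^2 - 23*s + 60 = (s - 4)*(s - 3)*(s + 5)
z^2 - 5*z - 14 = (z - 7)*(z + 2)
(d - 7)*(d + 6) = d^2 - d - 42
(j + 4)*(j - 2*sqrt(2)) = j^2 - 2*sqrt(2)*j + 4*j - 8*sqrt(2)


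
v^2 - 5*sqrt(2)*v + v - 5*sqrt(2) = (v + 1)*(v - 5*sqrt(2))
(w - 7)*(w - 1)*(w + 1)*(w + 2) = w^4 - 5*w^3 - 15*w^2 + 5*w + 14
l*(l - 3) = l^2 - 3*l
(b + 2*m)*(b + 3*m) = b^2 + 5*b*m + 6*m^2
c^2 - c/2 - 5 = (c - 5/2)*(c + 2)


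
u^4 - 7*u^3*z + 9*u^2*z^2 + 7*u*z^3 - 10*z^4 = (u - 5*z)*(u - 2*z)*(u - z)*(u + z)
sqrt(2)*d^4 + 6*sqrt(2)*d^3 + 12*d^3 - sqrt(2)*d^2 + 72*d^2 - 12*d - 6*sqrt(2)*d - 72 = (d - 1)*(d + 6)*(d + 6*sqrt(2))*(sqrt(2)*d + sqrt(2))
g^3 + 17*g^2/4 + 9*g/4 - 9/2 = (g - 3/4)*(g + 2)*(g + 3)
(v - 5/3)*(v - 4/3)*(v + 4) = v^3 + v^2 - 88*v/9 + 80/9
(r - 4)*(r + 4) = r^2 - 16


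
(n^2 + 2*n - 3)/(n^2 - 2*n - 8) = (-n^2 - 2*n + 3)/(-n^2 + 2*n + 8)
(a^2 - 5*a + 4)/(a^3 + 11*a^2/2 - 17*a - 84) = 2*(a - 1)/(2*a^2 + 19*a + 42)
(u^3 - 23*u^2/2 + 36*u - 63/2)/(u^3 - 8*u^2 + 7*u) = (2*u^2 - 9*u + 9)/(2*u*(u - 1))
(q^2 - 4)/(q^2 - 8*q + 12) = (q + 2)/(q - 6)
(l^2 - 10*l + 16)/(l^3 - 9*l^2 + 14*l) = (l - 8)/(l*(l - 7))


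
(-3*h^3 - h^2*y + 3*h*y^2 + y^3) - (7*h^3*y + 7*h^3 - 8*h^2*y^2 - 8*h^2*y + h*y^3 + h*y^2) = -7*h^3*y - 10*h^3 + 8*h^2*y^2 + 7*h^2*y - h*y^3 + 2*h*y^2 + y^3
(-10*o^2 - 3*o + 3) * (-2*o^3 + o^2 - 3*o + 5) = 20*o^5 - 4*o^4 + 21*o^3 - 38*o^2 - 24*o + 15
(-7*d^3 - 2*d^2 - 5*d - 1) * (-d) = 7*d^4 + 2*d^3 + 5*d^2 + d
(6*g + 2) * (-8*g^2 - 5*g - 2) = -48*g^3 - 46*g^2 - 22*g - 4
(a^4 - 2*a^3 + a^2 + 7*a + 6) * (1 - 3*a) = -3*a^5 + 7*a^4 - 5*a^3 - 20*a^2 - 11*a + 6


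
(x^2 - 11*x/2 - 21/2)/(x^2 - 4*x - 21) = (x + 3/2)/(x + 3)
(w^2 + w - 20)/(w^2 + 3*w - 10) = (w - 4)/(w - 2)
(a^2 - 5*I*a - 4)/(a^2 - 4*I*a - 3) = (a - 4*I)/(a - 3*I)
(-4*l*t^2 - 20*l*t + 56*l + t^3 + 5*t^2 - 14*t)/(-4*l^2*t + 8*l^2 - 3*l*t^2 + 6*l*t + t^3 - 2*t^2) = (t + 7)/(l + t)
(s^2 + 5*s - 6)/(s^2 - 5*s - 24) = (-s^2 - 5*s + 6)/(-s^2 + 5*s + 24)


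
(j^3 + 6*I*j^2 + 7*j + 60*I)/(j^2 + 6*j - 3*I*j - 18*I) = (j^2 + 9*I*j - 20)/(j + 6)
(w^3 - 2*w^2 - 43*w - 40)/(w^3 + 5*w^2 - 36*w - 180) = (w^2 - 7*w - 8)/(w^2 - 36)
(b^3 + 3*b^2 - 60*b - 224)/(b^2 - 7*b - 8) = (b^2 + 11*b + 28)/(b + 1)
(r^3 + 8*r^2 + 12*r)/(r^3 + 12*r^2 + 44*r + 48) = r/(r + 4)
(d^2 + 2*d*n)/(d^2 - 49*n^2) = d*(d + 2*n)/(d^2 - 49*n^2)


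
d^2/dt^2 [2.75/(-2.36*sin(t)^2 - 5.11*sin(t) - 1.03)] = (61.2656*sin(t)^4 + 99.4917*sin(t)^3 - 46.828925*sin(t)^2 - 213.457475*sin(t) - 130.24715)/(2.36*sin(t)^2 + 5.11*sin(t) + 1.03)^3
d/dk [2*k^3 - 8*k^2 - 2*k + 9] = 6*k^2 - 16*k - 2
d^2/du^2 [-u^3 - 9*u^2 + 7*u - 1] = -6*u - 18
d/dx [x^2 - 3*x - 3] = 2*x - 3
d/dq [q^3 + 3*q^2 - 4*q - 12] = 3*q^2 + 6*q - 4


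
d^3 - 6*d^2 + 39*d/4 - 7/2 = (d - 7/2)*(d - 2)*(d - 1/2)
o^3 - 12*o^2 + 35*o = o*(o - 7)*(o - 5)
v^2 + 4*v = v*(v + 4)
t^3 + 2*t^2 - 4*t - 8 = (t - 2)*(t + 2)^2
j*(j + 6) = j^2 + 6*j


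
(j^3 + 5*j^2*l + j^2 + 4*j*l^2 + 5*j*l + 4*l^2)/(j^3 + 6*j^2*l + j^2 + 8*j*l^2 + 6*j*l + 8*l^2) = (j + l)/(j + 2*l)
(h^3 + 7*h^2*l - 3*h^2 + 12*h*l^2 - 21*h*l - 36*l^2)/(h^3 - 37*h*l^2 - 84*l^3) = (h - 3)/(h - 7*l)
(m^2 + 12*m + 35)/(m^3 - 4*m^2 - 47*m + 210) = (m + 5)/(m^2 - 11*m + 30)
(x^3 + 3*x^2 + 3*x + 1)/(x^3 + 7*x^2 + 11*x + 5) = (x + 1)/(x + 5)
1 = 1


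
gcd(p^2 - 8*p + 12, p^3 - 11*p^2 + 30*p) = p - 6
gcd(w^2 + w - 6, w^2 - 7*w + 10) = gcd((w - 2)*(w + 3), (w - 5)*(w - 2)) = w - 2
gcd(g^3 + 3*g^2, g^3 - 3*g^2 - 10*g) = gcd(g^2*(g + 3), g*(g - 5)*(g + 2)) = g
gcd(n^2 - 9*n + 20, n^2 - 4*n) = n - 4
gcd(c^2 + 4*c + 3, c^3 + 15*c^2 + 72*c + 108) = c + 3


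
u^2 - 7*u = u*(u - 7)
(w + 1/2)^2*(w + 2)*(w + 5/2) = w^4 + 11*w^3/2 + 39*w^2/4 + 49*w/8 + 5/4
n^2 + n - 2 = (n - 1)*(n + 2)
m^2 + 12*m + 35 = (m + 5)*(m + 7)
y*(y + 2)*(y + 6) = y^3 + 8*y^2 + 12*y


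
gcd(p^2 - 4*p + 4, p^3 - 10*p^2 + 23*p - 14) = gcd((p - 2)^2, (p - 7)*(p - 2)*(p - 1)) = p - 2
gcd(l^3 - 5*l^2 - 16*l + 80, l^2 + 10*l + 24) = l + 4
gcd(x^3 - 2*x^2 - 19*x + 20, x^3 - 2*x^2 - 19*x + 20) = x^3 - 2*x^2 - 19*x + 20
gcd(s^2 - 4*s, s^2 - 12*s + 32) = s - 4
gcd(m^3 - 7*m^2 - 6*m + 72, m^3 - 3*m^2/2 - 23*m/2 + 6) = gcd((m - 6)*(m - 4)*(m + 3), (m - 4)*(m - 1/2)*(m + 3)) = m^2 - m - 12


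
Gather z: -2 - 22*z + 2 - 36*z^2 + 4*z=-36*z^2 - 18*z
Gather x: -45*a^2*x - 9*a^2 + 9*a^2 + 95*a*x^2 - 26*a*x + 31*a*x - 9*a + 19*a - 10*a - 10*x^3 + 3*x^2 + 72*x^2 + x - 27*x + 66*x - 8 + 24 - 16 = -10*x^3 + x^2*(95*a + 75) + x*(-45*a^2 + 5*a + 40)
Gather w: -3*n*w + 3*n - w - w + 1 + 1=3*n + w*(-3*n - 2) + 2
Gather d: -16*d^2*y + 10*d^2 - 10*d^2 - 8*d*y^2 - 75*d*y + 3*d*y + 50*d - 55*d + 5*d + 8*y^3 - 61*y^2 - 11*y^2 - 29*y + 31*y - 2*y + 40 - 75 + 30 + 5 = -16*d^2*y + d*(-8*y^2 - 72*y) + 8*y^3 - 72*y^2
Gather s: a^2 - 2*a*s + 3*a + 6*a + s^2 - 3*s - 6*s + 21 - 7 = a^2 + 9*a + s^2 + s*(-2*a - 9) + 14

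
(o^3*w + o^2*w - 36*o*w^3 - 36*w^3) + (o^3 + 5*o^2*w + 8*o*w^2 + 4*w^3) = o^3*w + o^3 + 6*o^2*w - 36*o*w^3 + 8*o*w^2 - 32*w^3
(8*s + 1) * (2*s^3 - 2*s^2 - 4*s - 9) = 16*s^4 - 14*s^3 - 34*s^2 - 76*s - 9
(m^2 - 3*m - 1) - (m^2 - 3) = 2 - 3*m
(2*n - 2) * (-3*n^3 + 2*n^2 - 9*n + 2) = -6*n^4 + 10*n^3 - 22*n^2 + 22*n - 4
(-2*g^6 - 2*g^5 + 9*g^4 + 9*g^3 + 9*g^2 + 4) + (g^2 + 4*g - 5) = -2*g^6 - 2*g^5 + 9*g^4 + 9*g^3 + 10*g^2 + 4*g - 1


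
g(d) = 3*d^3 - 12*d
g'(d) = 9*d^2 - 12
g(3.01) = 45.69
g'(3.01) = 69.54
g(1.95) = -1.16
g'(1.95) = 22.22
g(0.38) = -4.40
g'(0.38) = -10.70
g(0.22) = -2.61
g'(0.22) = -11.56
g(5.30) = 383.03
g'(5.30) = 240.81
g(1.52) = -7.70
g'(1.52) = 8.79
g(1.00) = -9.00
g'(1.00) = -3.00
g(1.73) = -5.23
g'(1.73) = 14.94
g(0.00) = 0.00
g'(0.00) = -12.00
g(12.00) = 5040.00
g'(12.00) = 1284.00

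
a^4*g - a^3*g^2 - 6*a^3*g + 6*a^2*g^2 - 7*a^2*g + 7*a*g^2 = a*(a - 7)*(a - g)*(a*g + g)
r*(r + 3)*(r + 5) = r^3 + 8*r^2 + 15*r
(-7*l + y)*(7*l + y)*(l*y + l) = -49*l^3*y - 49*l^3 + l*y^3 + l*y^2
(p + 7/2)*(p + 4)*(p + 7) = p^3 + 29*p^2/2 + 133*p/2 + 98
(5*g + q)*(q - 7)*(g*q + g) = 5*g^2*q^2 - 30*g^2*q - 35*g^2 + g*q^3 - 6*g*q^2 - 7*g*q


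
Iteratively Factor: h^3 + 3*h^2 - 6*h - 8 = (h + 1)*(h^2 + 2*h - 8) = (h - 2)*(h + 1)*(h + 4)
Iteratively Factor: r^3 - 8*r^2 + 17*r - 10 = (r - 2)*(r^2 - 6*r + 5) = (r - 5)*(r - 2)*(r - 1)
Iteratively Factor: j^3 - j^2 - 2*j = (j)*(j^2 - j - 2) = j*(j + 1)*(j - 2)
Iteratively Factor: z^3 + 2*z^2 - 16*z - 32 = (z - 4)*(z^2 + 6*z + 8) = (z - 4)*(z + 4)*(z + 2)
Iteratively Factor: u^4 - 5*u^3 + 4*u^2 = (u - 4)*(u^3 - u^2) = (u - 4)*(u - 1)*(u^2) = u*(u - 4)*(u - 1)*(u)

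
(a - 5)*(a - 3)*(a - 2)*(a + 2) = a^4 - 8*a^3 + 11*a^2 + 32*a - 60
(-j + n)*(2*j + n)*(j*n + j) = -2*j^3*n - 2*j^3 + j^2*n^2 + j^2*n + j*n^3 + j*n^2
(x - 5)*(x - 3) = x^2 - 8*x + 15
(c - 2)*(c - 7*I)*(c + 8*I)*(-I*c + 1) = -I*c^4 + 2*c^3 + 2*I*c^3 - 4*c^2 - 55*I*c^2 + 56*c + 110*I*c - 112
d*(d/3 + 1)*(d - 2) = d^3/3 + d^2/3 - 2*d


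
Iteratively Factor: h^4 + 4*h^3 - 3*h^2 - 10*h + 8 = (h + 4)*(h^3 - 3*h + 2) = (h - 1)*(h + 4)*(h^2 + h - 2) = (h - 1)*(h + 2)*(h + 4)*(h - 1)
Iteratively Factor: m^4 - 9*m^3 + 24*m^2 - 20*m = (m)*(m^3 - 9*m^2 + 24*m - 20) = m*(m - 5)*(m^2 - 4*m + 4) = m*(m - 5)*(m - 2)*(m - 2)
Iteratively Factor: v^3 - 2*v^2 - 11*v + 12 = (v - 1)*(v^2 - v - 12) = (v - 1)*(v + 3)*(v - 4)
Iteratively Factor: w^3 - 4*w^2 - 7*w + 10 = (w - 1)*(w^2 - 3*w - 10) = (w - 5)*(w - 1)*(w + 2)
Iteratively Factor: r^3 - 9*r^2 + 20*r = (r)*(r^2 - 9*r + 20) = r*(r - 5)*(r - 4)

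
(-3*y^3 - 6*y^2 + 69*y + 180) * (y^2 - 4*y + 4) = -3*y^5 + 6*y^4 + 81*y^3 - 120*y^2 - 444*y + 720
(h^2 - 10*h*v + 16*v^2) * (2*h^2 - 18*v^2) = 2*h^4 - 20*h^3*v + 14*h^2*v^2 + 180*h*v^3 - 288*v^4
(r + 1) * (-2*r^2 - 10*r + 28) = -2*r^3 - 12*r^2 + 18*r + 28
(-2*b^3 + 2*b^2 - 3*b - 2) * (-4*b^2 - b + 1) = 8*b^5 - 6*b^4 + 8*b^3 + 13*b^2 - b - 2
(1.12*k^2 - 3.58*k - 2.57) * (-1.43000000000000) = -1.6016*k^2 + 5.1194*k + 3.6751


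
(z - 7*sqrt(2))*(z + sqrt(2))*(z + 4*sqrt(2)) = z^3 - 2*sqrt(2)*z^2 - 62*z - 56*sqrt(2)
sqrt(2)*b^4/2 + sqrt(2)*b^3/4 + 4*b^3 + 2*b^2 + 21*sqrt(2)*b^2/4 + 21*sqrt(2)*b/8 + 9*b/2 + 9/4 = (b + 1/2)*(b + 3*sqrt(2)/2)^2*(sqrt(2)*b/2 + 1)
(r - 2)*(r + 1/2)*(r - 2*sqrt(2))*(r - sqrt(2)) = r^4 - 3*sqrt(2)*r^3 - 3*r^3/2 + 3*r^2 + 9*sqrt(2)*r^2/2 - 6*r + 3*sqrt(2)*r - 4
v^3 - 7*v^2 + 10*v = v*(v - 5)*(v - 2)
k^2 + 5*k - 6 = (k - 1)*(k + 6)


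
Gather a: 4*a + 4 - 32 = 4*a - 28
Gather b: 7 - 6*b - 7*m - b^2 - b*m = -b^2 + b*(-m - 6) - 7*m + 7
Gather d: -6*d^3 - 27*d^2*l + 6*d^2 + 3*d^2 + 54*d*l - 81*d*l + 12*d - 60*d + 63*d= -6*d^3 + d^2*(9 - 27*l) + d*(15 - 27*l)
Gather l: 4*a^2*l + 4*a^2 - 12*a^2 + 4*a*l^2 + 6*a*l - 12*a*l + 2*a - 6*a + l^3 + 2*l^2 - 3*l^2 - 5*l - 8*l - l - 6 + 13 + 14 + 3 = -8*a^2 - 4*a + l^3 + l^2*(4*a - 1) + l*(4*a^2 - 6*a - 14) + 24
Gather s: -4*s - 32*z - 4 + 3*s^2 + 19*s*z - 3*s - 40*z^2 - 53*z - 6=3*s^2 + s*(19*z - 7) - 40*z^2 - 85*z - 10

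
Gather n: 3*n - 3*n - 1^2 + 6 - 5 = 0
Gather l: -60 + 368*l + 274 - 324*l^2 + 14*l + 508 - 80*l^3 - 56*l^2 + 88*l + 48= -80*l^3 - 380*l^2 + 470*l + 770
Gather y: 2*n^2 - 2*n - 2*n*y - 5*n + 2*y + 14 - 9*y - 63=2*n^2 - 7*n + y*(-2*n - 7) - 49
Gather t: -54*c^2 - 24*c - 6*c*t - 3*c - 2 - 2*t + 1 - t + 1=-54*c^2 - 27*c + t*(-6*c - 3)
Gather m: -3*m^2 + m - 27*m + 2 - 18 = -3*m^2 - 26*m - 16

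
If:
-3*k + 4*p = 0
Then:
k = 4*p/3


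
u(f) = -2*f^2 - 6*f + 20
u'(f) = -4*f - 6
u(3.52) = -25.90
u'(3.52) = -20.08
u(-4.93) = 0.97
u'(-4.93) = 13.72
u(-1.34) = 24.45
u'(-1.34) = -0.64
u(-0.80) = 23.52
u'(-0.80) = -2.80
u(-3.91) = 12.88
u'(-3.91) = 9.64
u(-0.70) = 23.22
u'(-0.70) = -3.20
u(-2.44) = 22.73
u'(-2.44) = 3.76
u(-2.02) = 23.96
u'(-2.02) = 2.08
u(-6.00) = -16.00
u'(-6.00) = 18.00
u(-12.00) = -196.00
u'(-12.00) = 42.00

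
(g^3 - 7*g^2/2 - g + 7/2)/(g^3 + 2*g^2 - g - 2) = (g - 7/2)/(g + 2)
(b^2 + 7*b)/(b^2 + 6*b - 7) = b/(b - 1)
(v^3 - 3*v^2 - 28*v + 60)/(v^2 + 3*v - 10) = v - 6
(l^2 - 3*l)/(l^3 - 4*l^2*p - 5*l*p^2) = (3 - l)/(-l^2 + 4*l*p + 5*p^2)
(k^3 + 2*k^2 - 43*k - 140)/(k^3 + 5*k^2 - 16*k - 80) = (k - 7)/(k - 4)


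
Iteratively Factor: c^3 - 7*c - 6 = (c - 3)*(c^2 + 3*c + 2) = (c - 3)*(c + 1)*(c + 2)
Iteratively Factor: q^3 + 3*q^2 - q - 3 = (q - 1)*(q^2 + 4*q + 3) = (q - 1)*(q + 3)*(q + 1)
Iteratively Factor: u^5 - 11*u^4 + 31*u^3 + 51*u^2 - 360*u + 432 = (u - 4)*(u^4 - 7*u^3 + 3*u^2 + 63*u - 108) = (u - 4)*(u + 3)*(u^3 - 10*u^2 + 33*u - 36) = (u - 4)*(u - 3)*(u + 3)*(u^2 - 7*u + 12) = (u - 4)*(u - 3)^2*(u + 3)*(u - 4)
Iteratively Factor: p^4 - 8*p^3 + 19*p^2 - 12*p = (p - 1)*(p^3 - 7*p^2 + 12*p) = (p - 4)*(p - 1)*(p^2 - 3*p) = p*(p - 4)*(p - 1)*(p - 3)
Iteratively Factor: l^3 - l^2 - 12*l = (l)*(l^2 - l - 12) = l*(l - 4)*(l + 3)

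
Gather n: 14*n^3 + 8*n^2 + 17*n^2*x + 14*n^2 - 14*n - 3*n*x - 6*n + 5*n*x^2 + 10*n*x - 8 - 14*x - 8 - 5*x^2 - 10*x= 14*n^3 + n^2*(17*x + 22) + n*(5*x^2 + 7*x - 20) - 5*x^2 - 24*x - 16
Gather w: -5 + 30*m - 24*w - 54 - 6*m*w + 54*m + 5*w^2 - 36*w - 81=84*m + 5*w^2 + w*(-6*m - 60) - 140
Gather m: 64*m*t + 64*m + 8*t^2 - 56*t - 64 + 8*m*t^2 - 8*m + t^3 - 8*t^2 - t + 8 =m*(8*t^2 + 64*t + 56) + t^3 - 57*t - 56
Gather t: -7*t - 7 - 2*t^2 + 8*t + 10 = -2*t^2 + t + 3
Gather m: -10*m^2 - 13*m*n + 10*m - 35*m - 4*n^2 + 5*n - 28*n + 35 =-10*m^2 + m*(-13*n - 25) - 4*n^2 - 23*n + 35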